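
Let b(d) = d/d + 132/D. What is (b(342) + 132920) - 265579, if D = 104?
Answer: -3449075/26 ≈ -1.3266e+5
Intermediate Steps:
b(d) = 59/26 (b(d) = d/d + 132/104 = 1 + 132*(1/104) = 1 + 33/26 = 59/26)
(b(342) + 132920) - 265579 = (59/26 + 132920) - 265579 = 3455979/26 - 265579 = -3449075/26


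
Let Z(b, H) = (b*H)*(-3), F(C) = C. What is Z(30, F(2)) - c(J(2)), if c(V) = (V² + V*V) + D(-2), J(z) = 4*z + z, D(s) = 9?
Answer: -389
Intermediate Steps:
Z(b, H) = -3*H*b (Z(b, H) = (H*b)*(-3) = -3*H*b)
J(z) = 5*z
c(V) = 9 + 2*V² (c(V) = (V² + V*V) + 9 = (V² + V²) + 9 = 2*V² + 9 = 9 + 2*V²)
Z(30, F(2)) - c(J(2)) = -3*2*30 - (9 + 2*(5*2)²) = -180 - (9 + 2*10²) = -180 - (9 + 2*100) = -180 - (9 + 200) = -180 - 1*209 = -180 - 209 = -389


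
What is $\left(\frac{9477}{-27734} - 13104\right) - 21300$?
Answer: $- \frac{954170013}{27734} \approx -34404.0$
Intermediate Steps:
$\left(\frac{9477}{-27734} - 13104\right) - 21300 = \left(9477 \left(- \frac{1}{27734}\right) - 13104\right) - 21300 = \left(- \frac{9477}{27734} - 13104\right) - 21300 = - \frac{363435813}{27734} - 21300 = - \frac{954170013}{27734}$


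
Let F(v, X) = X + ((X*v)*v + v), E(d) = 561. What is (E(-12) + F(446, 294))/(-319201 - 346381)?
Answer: -58482605/665582 ≈ -87.867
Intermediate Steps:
F(v, X) = X + v + X*v² (F(v, X) = X + (X*v² + v) = X + (v + X*v²) = X + v + X*v²)
(E(-12) + F(446, 294))/(-319201 - 346381) = (561 + (294 + 446 + 294*446²))/(-319201 - 346381) = (561 + (294 + 446 + 294*198916))/(-665582) = (561 + (294 + 446 + 58481304))*(-1/665582) = (561 + 58482044)*(-1/665582) = 58482605*(-1/665582) = -58482605/665582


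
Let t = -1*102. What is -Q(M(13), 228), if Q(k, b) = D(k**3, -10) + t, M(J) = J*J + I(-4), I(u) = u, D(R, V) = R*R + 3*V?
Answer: -20179187015493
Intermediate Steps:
D(R, V) = R**2 + 3*V
t = -102
M(J) = -4 + J**2 (M(J) = J*J - 4 = J**2 - 4 = -4 + J**2)
Q(k, b) = -132 + k**6 (Q(k, b) = ((k**3)**2 + 3*(-10)) - 102 = (k**6 - 30) - 102 = (-30 + k**6) - 102 = -132 + k**6)
-Q(M(13), 228) = -(-132 + (-4 + 13**2)**6) = -(-132 + (-4 + 169)**6) = -(-132 + 165**6) = -(-132 + 20179187015625) = -1*20179187015493 = -20179187015493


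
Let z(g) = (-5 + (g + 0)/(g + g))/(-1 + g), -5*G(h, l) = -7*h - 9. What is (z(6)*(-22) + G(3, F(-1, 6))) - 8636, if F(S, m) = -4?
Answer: -43051/5 ≈ -8610.2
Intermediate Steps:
G(h, l) = 9/5 + 7*h/5 (G(h, l) = -(-7*h - 9)/5 = -(-9 - 7*h)/5 = 9/5 + 7*h/5)
z(g) = -9/(2*(-1 + g)) (z(g) = (-5 + g/((2*g)))/(-1 + g) = (-5 + g*(1/(2*g)))/(-1 + g) = (-5 + ½)/(-1 + g) = -9/(2*(-1 + g)))
(z(6)*(-22) + G(3, F(-1, 6))) - 8636 = (-9/(-2 + 2*6)*(-22) + (9/5 + (7/5)*3)) - 8636 = (-9/(-2 + 12)*(-22) + (9/5 + 21/5)) - 8636 = (-9/10*(-22) + 6) - 8636 = (99/5 + 6) - 8636 = 129/5 - 8636 = -43051/5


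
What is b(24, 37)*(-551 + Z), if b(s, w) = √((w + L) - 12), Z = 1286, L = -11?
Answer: 735*√14 ≈ 2750.1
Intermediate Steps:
b(s, w) = √(-23 + w) (b(s, w) = √((w - 11) - 12) = √((-11 + w) - 12) = √(-23 + w))
b(24, 37)*(-551 + Z) = √(-23 + 37)*(-551 + 1286) = √14*735 = 735*√14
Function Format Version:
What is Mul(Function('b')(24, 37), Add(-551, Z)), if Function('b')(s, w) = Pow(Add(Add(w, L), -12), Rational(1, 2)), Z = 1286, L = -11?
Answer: Mul(735, Pow(14, Rational(1, 2))) ≈ 2750.1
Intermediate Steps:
Function('b')(s, w) = Pow(Add(-23, w), Rational(1, 2)) (Function('b')(s, w) = Pow(Add(Add(w, -11), -12), Rational(1, 2)) = Pow(Add(Add(-11, w), -12), Rational(1, 2)) = Pow(Add(-23, w), Rational(1, 2)))
Mul(Function('b')(24, 37), Add(-551, Z)) = Mul(Pow(Add(-23, 37), Rational(1, 2)), Add(-551, 1286)) = Mul(Pow(14, Rational(1, 2)), 735) = Mul(735, Pow(14, Rational(1, 2)))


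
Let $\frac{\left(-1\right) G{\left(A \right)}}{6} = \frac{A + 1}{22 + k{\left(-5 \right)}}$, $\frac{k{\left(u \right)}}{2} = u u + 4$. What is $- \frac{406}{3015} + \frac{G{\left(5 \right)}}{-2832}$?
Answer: $- \frac{1531247}{11384640} \approx -0.1345$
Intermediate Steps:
$k{\left(u \right)} = 8 + 2 u^{2}$ ($k{\left(u \right)} = 2 \left(u u + 4\right) = 2 \left(u^{2} + 4\right) = 2 \left(4 + u^{2}\right) = 8 + 2 u^{2}$)
$G{\left(A \right)} = - \frac{3}{40} - \frac{3 A}{40}$ ($G{\left(A \right)} = - 6 \frac{A + 1}{22 + \left(8 + 2 \left(-5\right)^{2}\right)} = - 6 \frac{1 + A}{22 + \left(8 + 2 \cdot 25\right)} = - 6 \frac{1 + A}{22 + \left(8 + 50\right)} = - 6 \frac{1 + A}{22 + 58} = - 6 \frac{1 + A}{80} = - 6 \left(1 + A\right) \frac{1}{80} = - 6 \left(\frac{1}{80} + \frac{A}{80}\right) = - \frac{3}{40} - \frac{3 A}{40}$)
$- \frac{406}{3015} + \frac{G{\left(5 \right)}}{-2832} = - \frac{406}{3015} + \frac{- \frac{3}{40} - \frac{3}{8}}{-2832} = \left(-406\right) \frac{1}{3015} + \left(- \frac{3}{40} - \frac{3}{8}\right) \left(- \frac{1}{2832}\right) = - \frac{406}{3015} - - \frac{3}{18880} = - \frac{406}{3015} + \frac{3}{18880} = - \frac{1531247}{11384640}$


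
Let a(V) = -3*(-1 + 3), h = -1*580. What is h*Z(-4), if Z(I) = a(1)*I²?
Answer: 55680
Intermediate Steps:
h = -580
a(V) = -6 (a(V) = -3*2 = -6)
Z(I) = -6*I²
h*Z(-4) = -(-3480)*(-4)² = -(-3480)*16 = -580*(-96) = 55680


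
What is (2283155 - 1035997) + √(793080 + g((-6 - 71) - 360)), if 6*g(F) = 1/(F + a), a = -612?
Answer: 1247158 + √31417416896586/6294 ≈ 1.2480e+6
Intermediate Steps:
g(F) = 1/(6*(-612 + F)) (g(F) = 1/(6*(F - 612)) = 1/(6*(-612 + F)))
(2283155 - 1035997) + √(793080 + g((-6 - 71) - 360)) = (2283155 - 1035997) + √(793080 + 1/(6*(-612 + ((-6 - 71) - 360)))) = 1247158 + √(793080 + 1/(6*(-612 + (-77 - 360)))) = 1247158 + √(793080 + 1/(6*(-612 - 437))) = 1247158 + √(793080 + (⅙)/(-1049)) = 1247158 + √(793080 + (⅙)*(-1/1049)) = 1247158 + √(793080 - 1/6294) = 1247158 + √(4991645519/6294) = 1247158 + √31417416896586/6294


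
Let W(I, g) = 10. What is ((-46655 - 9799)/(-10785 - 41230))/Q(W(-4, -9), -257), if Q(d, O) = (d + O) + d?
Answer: -18818/4109185 ≈ -0.0045795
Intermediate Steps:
Q(d, O) = O + 2*d (Q(d, O) = (O + d) + d = O + 2*d)
((-46655 - 9799)/(-10785 - 41230))/Q(W(-4, -9), -257) = ((-46655 - 9799)/(-10785 - 41230))/(-257 + 2*10) = (-56454/(-52015))/(-257 + 20) = -56454*(-1/52015)/(-237) = (56454/52015)*(-1/237) = -18818/4109185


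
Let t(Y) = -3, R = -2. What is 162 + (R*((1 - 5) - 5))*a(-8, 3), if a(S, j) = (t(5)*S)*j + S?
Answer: 1314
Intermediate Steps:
a(S, j) = S - 3*S*j (a(S, j) = (-3*S)*j + S = -3*S*j + S = S - 3*S*j)
162 + (R*((1 - 5) - 5))*a(-8, 3) = 162 + (-2*((1 - 5) - 5))*(-8*(1 - 3*3)) = 162 + (-2*(-4 - 5))*(-8*(1 - 9)) = 162 + (-2*(-9))*(-8*(-8)) = 162 + 18*64 = 162 + 1152 = 1314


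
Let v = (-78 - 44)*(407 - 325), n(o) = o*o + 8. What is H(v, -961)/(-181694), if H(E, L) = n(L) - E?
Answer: -933533/181694 ≈ -5.1379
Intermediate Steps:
n(o) = 8 + o² (n(o) = o² + 8 = 8 + o²)
v = -10004 (v = -122*82 = -10004)
H(E, L) = 8 + L² - E (H(E, L) = (8 + L²) - E = 8 + L² - E)
H(v, -961)/(-181694) = (8 + (-961)² - 1*(-10004))/(-181694) = (8 + 923521 + 10004)*(-1/181694) = 933533*(-1/181694) = -933533/181694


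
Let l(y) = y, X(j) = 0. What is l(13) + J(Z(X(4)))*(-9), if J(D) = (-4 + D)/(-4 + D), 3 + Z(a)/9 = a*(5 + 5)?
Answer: 4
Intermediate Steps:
Z(a) = -27 + 90*a (Z(a) = -27 + 9*(a*(5 + 5)) = -27 + 9*(a*10) = -27 + 9*(10*a) = -27 + 90*a)
J(D) = 1
l(13) + J(Z(X(4)))*(-9) = 13 + 1*(-9) = 13 - 9 = 4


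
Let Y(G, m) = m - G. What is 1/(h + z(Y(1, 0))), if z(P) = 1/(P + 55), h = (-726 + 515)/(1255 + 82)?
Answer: -72198/10057 ≈ -7.1789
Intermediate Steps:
h = -211/1337 ≈ -0.15782
z(P) = 1/(55 + P)
1/(h + z(Y(1, 0))) = 1/(-211/1337 + 1/(55 + (0 - 1*1))) = 1/(-211/1337 + 1/(55 + (0 - 1))) = 1/(-211/1337 + 1/(55 - 1)) = 1/(-211/1337 + 1/54) = 1/(-10057/72198) = -72198/10057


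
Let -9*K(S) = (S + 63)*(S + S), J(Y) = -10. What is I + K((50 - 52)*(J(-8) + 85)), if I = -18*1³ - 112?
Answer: -3030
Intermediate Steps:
K(S) = -2*S*(63 + S)/9 (K(S) = -(S + 63)*(S + S)/9 = -(63 + S)*2*S/9 = -2*S*(63 + S)/9)
I = -130 (I = -18*1 - 112 = -18 - 112 = -130)
I + K((50 - 52)*(J(-8) + 85)) = -130 - 2*(50 - 52)*(-10 + 85)*(63 + (50 - 52)*(-10 + 85))/9 = -130 - 2*(-2*75)*(63 - 2*75)/9 = -130 - 2/9*(-150)*(63 - 150) = -130 - 2/9*(-150)*(-87) = -130 - 2900 = -3030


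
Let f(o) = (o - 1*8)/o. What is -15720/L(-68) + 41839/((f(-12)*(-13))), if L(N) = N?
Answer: -1878339/1105 ≈ -1699.9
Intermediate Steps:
f(o) = (-8 + o)/o (f(o) = (o - 8)/o = (-8 + o)/o)
-15720/L(-68) + 41839/((f(-12)*(-13))) = -15720/(-68) + 41839/((((-8 - 12)/(-12))*(-13))) = -15720*(-1/68) + 41839/((-1/12*(-20)*(-13))) = 3930/17 + 41839/(((5/3)*(-13))) = 3930/17 + 41839/(-65/3) = 3930/17 + 41839*(-3/65) = 3930/17 - 125517/65 = -1878339/1105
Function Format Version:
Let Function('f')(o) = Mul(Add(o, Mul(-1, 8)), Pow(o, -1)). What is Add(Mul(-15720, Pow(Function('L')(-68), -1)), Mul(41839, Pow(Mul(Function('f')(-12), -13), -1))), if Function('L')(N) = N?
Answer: Rational(-1878339, 1105) ≈ -1699.9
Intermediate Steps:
Function('f')(o) = Mul(Pow(o, -1), Add(-8, o)) (Function('f')(o) = Mul(Add(o, -8), Pow(o, -1)) = Mul(Add(-8, o), Pow(o, -1)) = Mul(Pow(o, -1), Add(-8, o)))
Add(Mul(-15720, Pow(Function('L')(-68), -1)), Mul(41839, Pow(Mul(Function('f')(-12), -13), -1))) = Add(Mul(-15720, Pow(-68, -1)), Mul(41839, Pow(Mul(Mul(Pow(-12, -1), Add(-8, -12)), -13), -1))) = Add(Mul(-15720, Rational(-1, 68)), Mul(41839, Pow(Mul(Mul(Rational(-1, 12), -20), -13), -1))) = Add(Rational(3930, 17), Mul(41839, Pow(Mul(Rational(5, 3), -13), -1))) = Add(Rational(3930, 17), Mul(41839, Pow(Rational(-65, 3), -1))) = Add(Rational(3930, 17), Mul(41839, Rational(-3, 65))) = Add(Rational(3930, 17), Rational(-125517, 65)) = Rational(-1878339, 1105)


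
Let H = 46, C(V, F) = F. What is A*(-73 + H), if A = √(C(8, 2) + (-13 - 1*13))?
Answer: -54*I*√6 ≈ -132.27*I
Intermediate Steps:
A = 2*I*√6 (A = √(2 + (-13 - 1*13)) = √(2 + (-13 - 13)) = √(2 - 26) = √(-24) = 2*I*√6 ≈ 4.899*I)
A*(-73 + H) = (2*I*√6)*(-73 + 46) = (2*I*√6)*(-27) = -54*I*√6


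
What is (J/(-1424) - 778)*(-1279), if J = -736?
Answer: 88501684/89 ≈ 9.9440e+5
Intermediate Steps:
(J/(-1424) - 778)*(-1279) = (-736/(-1424) - 778)*(-1279) = (-736*(-1/1424) - 778)*(-1279) = (46/89 - 778)*(-1279) = -69196/89*(-1279) = 88501684/89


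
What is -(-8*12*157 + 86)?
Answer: 14986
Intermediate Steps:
-(-8*12*157 + 86) = -(-96*157 + 86) = -(-15072 + 86) = -1*(-14986) = 14986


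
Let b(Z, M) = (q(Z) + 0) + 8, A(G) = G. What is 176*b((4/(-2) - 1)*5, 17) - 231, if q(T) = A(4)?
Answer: 1881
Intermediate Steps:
q(T) = 4
b(Z, M) = 12 (b(Z, M) = (4 + 0) + 8 = 4 + 8 = 12)
176*b((4/(-2) - 1)*5, 17) - 231 = 176*12 - 231 = 2112 - 231 = 1881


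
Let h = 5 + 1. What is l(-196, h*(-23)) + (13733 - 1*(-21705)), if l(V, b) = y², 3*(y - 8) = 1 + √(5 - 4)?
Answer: 319618/9 ≈ 35513.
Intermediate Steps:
h = 6
y = 26/3 (y = 8 + (1 + √(5 - 4))/3 = 8 + (1 + √1)/3 = 8 + (1 + 1)/3 = 8 + (⅓)*2 = 8 + ⅔ = 26/3 ≈ 8.6667)
l(V, b) = 676/9 (l(V, b) = (26/3)² = 676/9)
l(-196, h*(-23)) + (13733 - 1*(-21705)) = 676/9 + (13733 - 1*(-21705)) = 676/9 + (13733 + 21705) = 676/9 + 35438 = 319618/9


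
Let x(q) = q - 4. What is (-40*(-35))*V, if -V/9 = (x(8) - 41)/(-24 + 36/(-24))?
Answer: -310800/17 ≈ -18282.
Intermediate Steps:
x(q) = -4 + q
V = -222/17 (V = -9*((-4 + 8) - 41)/(-24 + 36/(-24)) = -9*(4 - 41)/(-24 + 36*(-1/24)) = -(-333)/(-24 - 3/2) = -(-333)/(-51/2) = -(-333)*(-2)/51 = -9*74/51 = -222/17 ≈ -13.059)
(-40*(-35))*V = -40*(-35)*(-222/17) = 1400*(-222/17) = -310800/17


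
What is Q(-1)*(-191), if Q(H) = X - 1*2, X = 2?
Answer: 0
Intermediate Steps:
Q(H) = 0 (Q(H) = 2 - 1*2 = 2 - 2 = 0)
Q(-1)*(-191) = 0*(-191) = 0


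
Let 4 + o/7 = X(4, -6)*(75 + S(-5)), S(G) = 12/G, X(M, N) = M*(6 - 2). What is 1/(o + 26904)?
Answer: 5/175036 ≈ 2.8566e-5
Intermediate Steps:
X(M, N) = 4*M (X(M, N) = M*4 = 4*M)
o = 40516/5 (o = -28 + 7*((4*4)*(75 + 12/(-5))) = -28 + 7*(16*(75 + 12*(-⅕))) = -28 + 7*(16*(75 - 12/5)) = -28 + 7*(16*(363/5)) = -28 + 7*(5808/5) = -28 + 40656/5 = 40516/5 ≈ 8103.2)
1/(o + 26904) = 1/(40516/5 + 26904) = 1/(175036/5) = 5/175036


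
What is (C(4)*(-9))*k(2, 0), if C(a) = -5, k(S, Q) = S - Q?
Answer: 90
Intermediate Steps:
(C(4)*(-9))*k(2, 0) = (-5*(-9))*(2 - 1*0) = 45*(2 + 0) = 45*2 = 90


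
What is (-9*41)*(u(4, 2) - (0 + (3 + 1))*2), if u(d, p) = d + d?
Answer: 0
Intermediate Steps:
u(d, p) = 2*d
(-9*41)*(u(4, 2) - (0 + (3 + 1))*2) = (-9*41)*(2*4 - (0 + (3 + 1))*2) = -369*(8 - (0 + 4)*2) = -369*(8 - 4*2) = -369*(8 - 1*8) = -369*(8 - 8) = -369*0 = 0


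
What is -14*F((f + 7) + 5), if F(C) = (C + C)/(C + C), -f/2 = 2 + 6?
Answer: -14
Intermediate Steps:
f = -16 (f = -2*(2 + 6) = -2*8 = -16)
F(C) = 1 (F(C) = (2*C)/((2*C)) = (2*C)*(1/(2*C)) = 1)
-14*F((f + 7) + 5) = -14*1 = -14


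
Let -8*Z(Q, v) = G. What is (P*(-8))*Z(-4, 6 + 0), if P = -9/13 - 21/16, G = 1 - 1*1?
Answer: 0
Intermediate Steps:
G = 0 (G = 1 - 1 = 0)
P = -417/208 (P = -9*1/13 - 21*1/16 = -9/13 - 21/16 = -417/208 ≈ -2.0048)
Z(Q, v) = 0 (Z(Q, v) = -⅛*0 = 0)
(P*(-8))*Z(-4, 6 + 0) = -417/208*(-8)*0 = (417/26)*0 = 0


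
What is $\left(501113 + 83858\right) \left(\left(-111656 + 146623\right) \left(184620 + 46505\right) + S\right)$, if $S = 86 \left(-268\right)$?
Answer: $4727574653775017$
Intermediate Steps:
$S = -23048$
$\left(501113 + 83858\right) \left(\left(-111656 + 146623\right) \left(184620 + 46505\right) + S\right) = \left(501113 + 83858\right) \left(\left(-111656 + 146623\right) \left(184620 + 46505\right) - 23048\right) = 584971 \left(34967 \cdot 231125 - 23048\right) = 584971 \left(8081747875 - 23048\right) = 584971 \cdot 8081724827 = 4727574653775017$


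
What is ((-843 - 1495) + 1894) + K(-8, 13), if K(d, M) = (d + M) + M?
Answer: -426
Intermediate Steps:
K(d, M) = d + 2*M (K(d, M) = (M + d) + M = d + 2*M)
((-843 - 1495) + 1894) + K(-8, 13) = ((-843 - 1495) + 1894) + (-8 + 2*13) = (-2338 + 1894) + (-8 + 26) = -444 + 18 = -426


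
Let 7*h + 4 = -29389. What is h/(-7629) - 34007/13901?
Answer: -201069104/106050729 ≈ -1.8960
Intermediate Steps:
h = -4199 (h = -4/7 + (1/7)*(-29389) = -4/7 - 29389/7 = -4199)
h/(-7629) - 34007/13901 = -4199/(-7629) - 34007/13901 = -4199*(-1/7629) - 34007*1/13901 = 4199/7629 - 34007/13901 = -201069104/106050729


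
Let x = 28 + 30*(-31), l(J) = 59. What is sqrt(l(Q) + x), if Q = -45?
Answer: I*sqrt(843) ≈ 29.034*I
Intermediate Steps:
x = -902 (x = 28 - 930 = -902)
sqrt(l(Q) + x) = sqrt(59 - 902) = sqrt(-843) = I*sqrt(843)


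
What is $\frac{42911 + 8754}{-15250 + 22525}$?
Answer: $\frac{10333}{1455} \approx 7.1017$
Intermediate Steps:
$\frac{42911 + 8754}{-15250 + 22525} = \frac{51665}{7275} = 51665 \cdot \frac{1}{7275} = \frac{10333}{1455}$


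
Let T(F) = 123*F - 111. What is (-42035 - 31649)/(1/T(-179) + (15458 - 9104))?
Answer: -1630479552/140601311 ≈ -11.596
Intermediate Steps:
T(F) = -111 + 123*F
(-42035 - 31649)/(1/T(-179) + (15458 - 9104)) = (-42035 - 31649)/(1/(-111 + 123*(-179)) + (15458 - 9104)) = -73684/(1/(-111 - 22017) + 6354) = -73684/(1/(-22128) + 6354) = -73684/(-1/22128 + 6354) = -73684/140601311/22128 = -73684*22128/140601311 = -1630479552/140601311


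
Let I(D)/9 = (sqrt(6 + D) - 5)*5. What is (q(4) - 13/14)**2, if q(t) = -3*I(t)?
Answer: 124777969/196 - 1273995*sqrt(10)/7 ≈ 61090.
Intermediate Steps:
I(D) = -225 + 45*sqrt(6 + D) (I(D) = 9*((sqrt(6 + D) - 5)*5) = 9*((-5 + sqrt(6 + D))*5) = 9*(-25 + 5*sqrt(6 + D)) = -225 + 45*sqrt(6 + D))
q(t) = 675 - 135*sqrt(6 + t) (q(t) = -3*(-225 + 45*sqrt(6 + t)) = 675 - 135*sqrt(6 + t))
(q(4) - 13/14)**2 = ((675 - 135*sqrt(6 + 4)) - 13/14)**2 = ((675 - 135*sqrt(10)) - 13*1/14)**2 = ((675 - 135*sqrt(10)) - 13/14)**2 = (9437/14 - 135*sqrt(10))**2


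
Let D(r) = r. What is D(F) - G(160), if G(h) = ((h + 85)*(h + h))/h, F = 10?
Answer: -480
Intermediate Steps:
G(h) = 170 + 2*h (G(h) = ((85 + h)*(2*h))/h = (2*h*(85 + h))/h = 170 + 2*h)
D(F) - G(160) = 10 - (170 + 2*160) = 10 - (170 + 320) = 10 - 1*490 = 10 - 490 = -480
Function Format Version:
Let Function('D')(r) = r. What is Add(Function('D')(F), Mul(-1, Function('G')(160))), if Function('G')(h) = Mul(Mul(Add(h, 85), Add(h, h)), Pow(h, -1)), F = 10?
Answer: -480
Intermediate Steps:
Function('G')(h) = Add(170, Mul(2, h)) (Function('G')(h) = Mul(Mul(Add(85, h), Mul(2, h)), Pow(h, -1)) = Mul(Mul(2, h, Add(85, h)), Pow(h, -1)) = Add(170, Mul(2, h)))
Add(Function('D')(F), Mul(-1, Function('G')(160))) = Add(10, Mul(-1, Add(170, Mul(2, 160)))) = Add(10, Mul(-1, Add(170, 320))) = Add(10, Mul(-1, 490)) = Add(10, -490) = -480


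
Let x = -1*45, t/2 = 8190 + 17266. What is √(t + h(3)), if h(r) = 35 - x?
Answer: 4*√3187 ≈ 225.81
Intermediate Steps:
t = 50912 (t = 2*(8190 + 17266) = 2*25456 = 50912)
x = -45
h(r) = 80 (h(r) = 35 - 1*(-45) = 35 + 45 = 80)
√(t + h(3)) = √(50912 + 80) = √50992 = 4*√3187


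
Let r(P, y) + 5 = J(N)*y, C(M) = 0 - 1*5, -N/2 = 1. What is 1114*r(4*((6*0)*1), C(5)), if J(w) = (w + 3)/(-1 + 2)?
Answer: -11140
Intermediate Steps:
N = -2 (N = -2*1 = -2)
C(M) = -5 (C(M) = 0 - 5 = -5)
J(w) = 3 + w (J(w) = (3 + w)/1 = (3 + w)*1 = 3 + w)
r(P, y) = -5 + y (r(P, y) = -5 + (3 - 2)*y = -5 + 1*y = -5 + y)
1114*r(4*((6*0)*1), C(5)) = 1114*(-5 - 5) = 1114*(-10) = -11140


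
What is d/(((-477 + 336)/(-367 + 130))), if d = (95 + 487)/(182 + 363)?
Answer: 45978/25615 ≈ 1.7950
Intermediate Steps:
d = 582/545 ≈ 1.0679
d/(((-477 + 336)/(-367 + 130))) = 582/(545*(((-477 + 336)/(-367 + 130)))) = 582/(545*((-141/(-237)))) = 582/(545*((-141*(-1/237)))) = 582/(545*(47/79)) = (582/545)*(79/47) = 45978/25615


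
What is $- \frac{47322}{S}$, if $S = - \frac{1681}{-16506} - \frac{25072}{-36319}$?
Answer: $- \frac{28368659473308}{474890671} \approx -59737.0$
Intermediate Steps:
$S = \frac{474890671}{599481414}$ ($S = \left(-1681\right) \left(- \frac{1}{16506}\right) - - \frac{25072}{36319} = \frac{1681}{16506} + \frac{25072}{36319} = \frac{474890671}{599481414} \approx 0.79217$)
$- \frac{47322}{S} = - \frac{47322}{\frac{474890671}{599481414}} = \left(-47322\right) \frac{599481414}{474890671} = - \frac{28368659473308}{474890671}$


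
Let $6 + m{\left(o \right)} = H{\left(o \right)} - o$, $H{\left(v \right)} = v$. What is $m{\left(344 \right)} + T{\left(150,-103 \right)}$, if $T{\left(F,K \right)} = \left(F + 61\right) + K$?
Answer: $102$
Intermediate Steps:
$m{\left(o \right)} = -6$ ($m{\left(o \right)} = -6 + \left(o - o\right) = -6 + 0 = -6$)
$T{\left(F,K \right)} = 61 + F + K$ ($T{\left(F,K \right)} = \left(61 + F\right) + K = 61 + F + K$)
$m{\left(344 \right)} + T{\left(150,-103 \right)} = -6 + \left(61 + 150 - 103\right) = -6 + 108 = 102$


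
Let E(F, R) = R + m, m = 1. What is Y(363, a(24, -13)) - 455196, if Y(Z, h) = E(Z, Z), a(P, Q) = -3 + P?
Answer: -454832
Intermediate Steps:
E(F, R) = 1 + R (E(F, R) = R + 1 = 1 + R)
Y(Z, h) = 1 + Z
Y(363, a(24, -13)) - 455196 = (1 + 363) - 455196 = 364 - 455196 = -454832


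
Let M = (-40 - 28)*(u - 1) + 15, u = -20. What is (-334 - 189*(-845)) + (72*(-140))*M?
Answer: -14386069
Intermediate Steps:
M = 1443 (M = (-40 - 28)*(-20 - 1) + 15 = -68*(-21) + 15 = 1428 + 15 = 1443)
(-334 - 189*(-845)) + (72*(-140))*M = (-334 - 189*(-845)) + (72*(-140))*1443 = (-334 + 159705) - 10080*1443 = 159371 - 14545440 = -14386069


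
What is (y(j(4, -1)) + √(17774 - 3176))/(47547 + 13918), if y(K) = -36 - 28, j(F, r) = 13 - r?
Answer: -64/61465 + 3*√1622/61465 ≈ 0.00092446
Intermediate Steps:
y(K) = -64
(y(j(4, -1)) + √(17774 - 3176))/(47547 + 13918) = (-64 + √(17774 - 3176))/(47547 + 13918) = (-64 + √14598)/61465 = (-64 + 3*√1622)*(1/61465) = -64/61465 + 3*√1622/61465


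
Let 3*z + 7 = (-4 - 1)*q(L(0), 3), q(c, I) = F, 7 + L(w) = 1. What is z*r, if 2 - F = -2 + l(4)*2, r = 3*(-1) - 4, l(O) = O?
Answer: -91/3 ≈ -30.333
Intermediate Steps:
L(w) = -6 (L(w) = -7 + 1 = -6)
r = -7 (r = -3 - 4 = -7)
F = -4 (F = 2 - (-2 + 4*2) = 2 - (-2 + 8) = 2 - 1*6 = 2 - 6 = -4)
q(c, I) = -4
z = 13/3 (z = -7/3 + ((-4 - 1)*(-4))/3 = -7/3 + (-5*(-4))/3 = -7/3 + (1/3)*20 = -7/3 + 20/3 = 13/3 ≈ 4.3333)
z*r = (13/3)*(-7) = -91/3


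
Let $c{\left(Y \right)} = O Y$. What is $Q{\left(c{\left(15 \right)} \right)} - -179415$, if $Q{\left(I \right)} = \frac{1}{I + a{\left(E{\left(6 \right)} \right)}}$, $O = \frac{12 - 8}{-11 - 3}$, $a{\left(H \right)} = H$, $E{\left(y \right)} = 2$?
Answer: $\frac{2870633}{16} \approx 1.7941 \cdot 10^{5}$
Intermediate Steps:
$O = - \frac{2}{7}$ ($O = \frac{4}{-14} = 4 \left(- \frac{1}{14}\right) = - \frac{2}{7} \approx -0.28571$)
$c{\left(Y \right)} = - \frac{2 Y}{7}$
$Q{\left(I \right)} = \frac{1}{2 + I}$ ($Q{\left(I \right)} = \frac{1}{I + 2} = \frac{1}{2 + I}$)
$Q{\left(c{\left(15 \right)} \right)} - -179415 = \frac{1}{2 - \frac{30}{7}} - -179415 = \frac{1}{2 - \frac{30}{7}} + 179415 = \frac{1}{- \frac{16}{7}} + 179415 = - \frac{7}{16} + 179415 = \frac{2870633}{16}$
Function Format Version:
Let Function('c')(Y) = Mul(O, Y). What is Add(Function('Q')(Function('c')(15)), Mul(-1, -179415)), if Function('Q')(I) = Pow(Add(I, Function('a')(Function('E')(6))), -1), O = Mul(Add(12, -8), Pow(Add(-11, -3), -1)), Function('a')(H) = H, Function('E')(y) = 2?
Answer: Rational(2870633, 16) ≈ 1.7941e+5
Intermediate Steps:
O = Rational(-2, 7) (O = Mul(4, Pow(-14, -1)) = Mul(4, Rational(-1, 14)) = Rational(-2, 7) ≈ -0.28571)
Function('c')(Y) = Mul(Rational(-2, 7), Y)
Function('Q')(I) = Pow(Add(2, I), -1) (Function('Q')(I) = Pow(Add(I, 2), -1) = Pow(Add(2, I), -1))
Add(Function('Q')(Function('c')(15)), Mul(-1, -179415)) = Add(Pow(Add(2, Mul(Rational(-2, 7), 15)), -1), Mul(-1, -179415)) = Add(Pow(Add(2, Rational(-30, 7)), -1), 179415) = Add(Pow(Rational(-16, 7), -1), 179415) = Add(Rational(-7, 16), 179415) = Rational(2870633, 16)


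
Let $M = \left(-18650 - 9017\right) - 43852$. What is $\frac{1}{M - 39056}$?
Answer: $- \frac{1}{110575} \approx -9.0436 \cdot 10^{-6}$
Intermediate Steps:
$M = -71519$ ($M = \left(-18650 - 9017\right) - 43852 = -27667 - 43852 = -71519$)
$\frac{1}{M - 39056} = \frac{1}{-71519 - 39056} = \frac{1}{-110575} = - \frac{1}{110575}$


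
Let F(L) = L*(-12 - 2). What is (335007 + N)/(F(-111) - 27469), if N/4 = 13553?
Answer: -389219/25915 ≈ -15.019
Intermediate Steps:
N = 54212 (N = 4*13553 = 54212)
F(L) = -14*L (F(L) = L*(-14) = -14*L)
(335007 + N)/(F(-111) - 27469) = (335007 + 54212)/(-14*(-111) - 27469) = 389219/(1554 - 27469) = 389219/(-25915) = 389219*(-1/25915) = -389219/25915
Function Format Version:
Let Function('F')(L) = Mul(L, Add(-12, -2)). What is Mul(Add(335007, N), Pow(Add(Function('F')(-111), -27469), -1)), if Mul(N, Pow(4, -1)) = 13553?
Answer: Rational(-389219, 25915) ≈ -15.019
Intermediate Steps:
N = 54212 (N = Mul(4, 13553) = 54212)
Function('F')(L) = Mul(-14, L) (Function('F')(L) = Mul(L, -14) = Mul(-14, L))
Mul(Add(335007, N), Pow(Add(Function('F')(-111), -27469), -1)) = Mul(Add(335007, 54212), Pow(Add(Mul(-14, -111), -27469), -1)) = Mul(389219, Pow(Add(1554, -27469), -1)) = Mul(389219, Pow(-25915, -1)) = Mul(389219, Rational(-1, 25915)) = Rational(-389219, 25915)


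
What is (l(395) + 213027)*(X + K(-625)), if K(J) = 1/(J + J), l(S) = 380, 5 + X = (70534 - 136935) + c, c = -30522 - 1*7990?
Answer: -27987794745907/1250 ≈ -2.2390e+10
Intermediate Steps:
c = -38512 (c = -30522 - 7990 = -38512)
X = -104918 (X = -5 + ((70534 - 136935) - 38512) = -5 + (-66401 - 38512) = -5 - 104913 = -104918)
K(J) = 1/(2*J)
(l(395) + 213027)*(X + K(-625)) = (380 + 213027)*(-104918 + (½)/(-625)) = 213407*(-104918 + (½)*(-1/625)) = 213407*(-104918 - 1/1250) = 213407*(-131147501/1250) = -27987794745907/1250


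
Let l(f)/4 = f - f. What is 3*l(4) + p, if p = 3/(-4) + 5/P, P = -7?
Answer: -41/28 ≈ -1.4643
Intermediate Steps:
p = -41/28 (p = 3/(-4) + 5/(-7) = 3*(-¼) + 5*(-⅐) = -¾ - 5/7 = -41/28 ≈ -1.4643)
l(f) = 0 (l(f) = 4*(f - f) = 4*0 = 0)
3*l(4) + p = 3*0 - 41/28 = 0 - 41/28 = -41/28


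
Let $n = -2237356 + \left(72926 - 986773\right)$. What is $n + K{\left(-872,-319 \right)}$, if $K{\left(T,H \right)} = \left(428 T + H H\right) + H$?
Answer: $-3422977$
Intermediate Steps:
$K{\left(T,H \right)} = H + H^{2} + 428 T$ ($K{\left(T,H \right)} = \left(428 T + H^{2}\right) + H = \left(H^{2} + 428 T\right) + H = H + H^{2} + 428 T$)
$n = -3151203$ ($n = -2237356 - 913847 = -3151203$)
$n + K{\left(-872,-319 \right)} = -3151203 + \left(-319 + \left(-319\right)^{2} + 428 \left(-872\right)\right) = -3151203 - 271774 = -3422977$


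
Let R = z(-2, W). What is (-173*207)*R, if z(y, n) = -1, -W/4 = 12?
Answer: 35811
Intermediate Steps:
W = -48 (W = -4*12 = -48)
R = -1
(-173*207)*R = -173*207*(-1) = -35811*(-1) = 35811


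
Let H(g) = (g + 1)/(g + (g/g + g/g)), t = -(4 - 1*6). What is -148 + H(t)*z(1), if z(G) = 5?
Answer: -577/4 ≈ -144.25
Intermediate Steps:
t = 2 (t = -(4 - 6) = -1*(-2) = 2)
H(g) = (1 + g)/(2 + g) (H(g) = (1 + g)/(g + (1 + 1)) = (1 + g)/(g + 2) = (1 + g)/(2 + g))
-148 + H(t)*z(1) = -148 + ((1 + 2)/(2 + 2))*5 = -148 + (3/4)*5 = -148 + 15/4 = -577/4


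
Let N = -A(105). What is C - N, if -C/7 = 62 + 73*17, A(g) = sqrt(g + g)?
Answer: -9121 + sqrt(210) ≈ -9106.5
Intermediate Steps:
A(g) = sqrt(2)*sqrt(g) (A(g) = sqrt(2*g) = sqrt(2)*sqrt(g))
C = -9121 (C = -7*(62 + 73*17) = -7*(62 + 1241) = -7*1303 = -9121)
N = -sqrt(210) (N = -sqrt(2)*sqrt(105) = -sqrt(210) ≈ -14.491)
C - N = -9121 - (-1)*sqrt(210) = -9121 + sqrt(210)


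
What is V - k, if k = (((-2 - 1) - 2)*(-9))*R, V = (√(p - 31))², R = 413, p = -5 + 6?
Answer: -18615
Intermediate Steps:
p = 1
V = -30 (V = (√(1 - 31))² = (√(-30))² = (I*√30)² = -30)
k = 18585 (k = (((-2 - 1) - 2)*(-9))*413 = ((-3 - 2)*(-9))*413 = -5*(-9)*413 = 45*413 = 18585)
V - k = -30 - 1*18585 = -30 - 18585 = -18615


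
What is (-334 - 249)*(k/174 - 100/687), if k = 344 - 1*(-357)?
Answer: -90207007/39846 ≈ -2263.9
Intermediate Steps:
k = 701 (k = 344 + 357 = 701)
(-334 - 249)*(k/174 - 100/687) = (-334 - 249)*(701/174 - 100/687) = -583*(701*(1/174) - 100*1/687) = -583*(701/174 - 100/687) = -583*154729/39846 = -90207007/39846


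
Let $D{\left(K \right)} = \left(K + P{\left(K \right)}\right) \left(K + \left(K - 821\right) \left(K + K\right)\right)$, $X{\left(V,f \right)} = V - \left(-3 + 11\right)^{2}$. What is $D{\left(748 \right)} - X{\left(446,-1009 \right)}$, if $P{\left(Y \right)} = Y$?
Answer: $-162256542$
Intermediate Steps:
$X{\left(V,f \right)} = -64 + V$ ($X{\left(V,f \right)} = V - 8^{2} = V - 64 = -64 + V$)
$D{\left(K \right)} = 2 K \left(K + 2 K \left(-821 + K\right)\right)$ ($D{\left(K \right)} = \left(K + K\right) \left(K + \left(K - 821\right) \left(K + K\right)\right) = 2 K \left(K + \left(-821 + K\right) 2 K\right) = 2 K \left(K + 2 K \left(-821 + K\right)\right)$)
$D{\left(748 \right)} - X{\left(446,-1009 \right)} = 748^{2} \left(-3282 + 4 \cdot 748\right) - \left(-64 + 446\right) = 559504 \left(-3282 + 2992\right) - 382 = 559504 \left(-290\right) - 382 = -162256160 - 382 = -162256542$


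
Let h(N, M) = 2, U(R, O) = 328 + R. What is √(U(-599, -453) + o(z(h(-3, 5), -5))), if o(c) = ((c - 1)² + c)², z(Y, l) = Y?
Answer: I*√262 ≈ 16.186*I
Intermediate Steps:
o(c) = (c + (-1 + c)²)² (o(c) = ((-1 + c)² + c)² = (c + (-1 + c)²)²)
√(U(-599, -453) + o(z(h(-3, 5), -5))) = √((328 - 599) + (2 + (-1 + 2)²)²) = √(-271 + (2 + 1²)²) = √(-271 + (2 + 1)²) = √(-271 + 3²) = √(-271 + 9) = √(-262) = I*√262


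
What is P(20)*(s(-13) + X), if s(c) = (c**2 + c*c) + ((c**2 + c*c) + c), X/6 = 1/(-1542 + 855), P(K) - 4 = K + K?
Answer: 6680300/229 ≈ 29172.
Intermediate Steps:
P(K) = 4 + 2*K (P(K) = 4 + (K + K) = 4 + 2*K)
X = -2/229 (X = 6/(-1542 + 855) = 6/(-687) = 6*(-1/687) = -2/229 ≈ -0.0087336)
s(c) = c + 4*c**2 (s(c) = (c**2 + c**2) + ((c**2 + c**2) + c) = 2*c**2 + (2*c**2 + c) = 2*c**2 + (c + 2*c**2) = c + 4*c**2)
P(20)*(s(-13) + X) = (4 + 2*20)*(-13*(1 + 4*(-13)) - 2/229) = (4 + 40)*(-13*(1 - 52) - 2/229) = 44*(-13*(-51) - 2/229) = 44*(663 - 2/229) = 44*(151825/229) = 6680300/229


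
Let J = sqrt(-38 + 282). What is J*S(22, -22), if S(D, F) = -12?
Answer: -24*sqrt(61) ≈ -187.45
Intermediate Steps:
J = 2*sqrt(61) (J = sqrt(244) = 2*sqrt(61) ≈ 15.620)
J*S(22, -22) = (2*sqrt(61))*(-12) = -24*sqrt(61)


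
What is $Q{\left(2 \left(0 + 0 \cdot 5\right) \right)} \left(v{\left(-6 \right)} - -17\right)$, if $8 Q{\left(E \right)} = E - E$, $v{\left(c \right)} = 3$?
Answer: $0$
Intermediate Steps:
$Q{\left(E \right)} = 0$ ($Q{\left(E \right)} = \frac{E - E}{8} = \frac{1}{8} \cdot 0 = 0$)
$Q{\left(2 \left(0 + 0 \cdot 5\right) \right)} \left(v{\left(-6 \right)} - -17\right) = 0 \left(3 - -17\right) = 0 \left(3 + 17\right) = 0 \cdot 20 = 0$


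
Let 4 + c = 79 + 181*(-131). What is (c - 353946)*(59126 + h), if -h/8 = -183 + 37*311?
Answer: 11880995212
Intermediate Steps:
c = -23636 (c = -4 + (79 + 181*(-131)) = -4 + (79 - 23711) = -4 - 23632 = -23636)
h = -90592 (h = -8*(-183 + 37*311) = -8*(-183 + 11507) = -8*11324 = -90592)
(c - 353946)*(59126 + h) = (-23636 - 353946)*(59126 - 90592) = -377582*(-31466) = 11880995212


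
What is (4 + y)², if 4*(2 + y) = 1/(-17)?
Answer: 18225/4624 ≈ 3.9414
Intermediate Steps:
y = -137/68 (y = -2 + (¼)/(-17) = -2 + (¼)*(-1/17) = -2 - 1/68 = -137/68 ≈ -2.0147)
(4 + y)² = (4 - 137/68)² = (135/68)² = 18225/4624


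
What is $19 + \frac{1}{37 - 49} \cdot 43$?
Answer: $\frac{185}{12} \approx 15.417$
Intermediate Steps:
$19 + \frac{1}{37 - 49} \cdot 43 = 19 + \frac{1}{-12} \cdot 43 = 19 - \frac{43}{12} = \frac{185}{12}$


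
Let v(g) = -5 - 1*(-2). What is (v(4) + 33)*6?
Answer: 180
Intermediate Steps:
v(g) = -3 (v(g) = -5 + 2 = -3)
(v(4) + 33)*6 = (-3 + 33)*6 = 30*6 = 180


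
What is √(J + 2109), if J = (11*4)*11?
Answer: √2593 ≈ 50.922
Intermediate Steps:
J = 484 (J = 44*11 = 484)
√(J + 2109) = √(484 + 2109) = √2593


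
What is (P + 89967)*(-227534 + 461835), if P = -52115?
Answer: 8868761452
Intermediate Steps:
(P + 89967)*(-227534 + 461835) = (-52115 + 89967)*(-227534 + 461835) = 37852*234301 = 8868761452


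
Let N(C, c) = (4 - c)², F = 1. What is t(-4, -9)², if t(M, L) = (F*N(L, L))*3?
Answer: 257049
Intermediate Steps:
t(M, L) = 3*(-4 + L)² (t(M, L) = (1*(-4 + L)²)*3 = (-4 + L)²*3 = 3*(-4 + L)²)
t(-4, -9)² = (3*(-4 - 9)²)² = (3*(-13)²)² = (3*169)² = 507² = 257049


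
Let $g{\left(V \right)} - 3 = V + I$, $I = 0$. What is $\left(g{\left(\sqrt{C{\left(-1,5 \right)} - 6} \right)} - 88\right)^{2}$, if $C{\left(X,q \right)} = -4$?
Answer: $\left(85 - i \sqrt{10}\right)^{2} \approx 7215.0 - 537.59 i$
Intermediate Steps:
$g{\left(V \right)} = 3 + V$ ($g{\left(V \right)} = 3 + \left(V + 0\right) = 3 + V$)
$\left(g{\left(\sqrt{C{\left(-1,5 \right)} - 6} \right)} - 88\right)^{2} = \left(\left(3 + \sqrt{-4 - 6}\right) - 88\right)^{2} = \left(\left(3 + \sqrt{-10}\right) - 88\right)^{2} = \left(\left(3 + i \sqrt{10}\right) - 88\right)^{2} = \left(-85 + i \sqrt{10}\right)^{2}$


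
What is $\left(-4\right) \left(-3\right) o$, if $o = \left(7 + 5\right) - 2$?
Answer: $120$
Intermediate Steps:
$o = 10$ ($o = 12 - 2 = 10$)
$\left(-4\right) \left(-3\right) o = \left(-4\right) \left(-3\right) 10 = 12 \cdot 10 = 120$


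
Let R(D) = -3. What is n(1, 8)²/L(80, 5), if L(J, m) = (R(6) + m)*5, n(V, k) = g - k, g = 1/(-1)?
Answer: 81/10 ≈ 8.1000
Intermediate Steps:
g = -1
n(V, k) = -1 - k
L(J, m) = -15 + 5*m (L(J, m) = (-3 + m)*5 = -15 + 5*m)
n(1, 8)²/L(80, 5) = (-1 - 1*8)²/(-15 + 5*5) = (-1 - 8)²/(-15 + 25) = (-9)²/10 = 81*(⅒) = 81/10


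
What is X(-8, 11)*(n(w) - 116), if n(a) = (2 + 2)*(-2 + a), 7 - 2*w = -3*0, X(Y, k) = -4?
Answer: 440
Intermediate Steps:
w = 7/2 (w = 7/2 - (-3)*0/2 = 7/2 - ½*0 = 7/2 + 0 = 7/2 ≈ 3.5000)
n(a) = -8 + 4*a (n(a) = 4*(-2 + a) = -8 + 4*a)
X(-8, 11)*(n(w) - 116) = -4*((-8 + 4*(7/2)) - 116) = -4*((-8 + 14) - 116) = -4*(6 - 116) = -4*(-110) = 440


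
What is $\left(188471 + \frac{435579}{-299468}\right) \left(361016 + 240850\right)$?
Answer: $\frac{16984838432493117}{149734} \approx 1.1343 \cdot 10^{11}$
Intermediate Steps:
$\left(188471 + \frac{435579}{-299468}\right) \left(361016 + 240850\right) = \left(188471 + 435579 \left(- \frac{1}{299468}\right)\right) 601866 = \left(188471 - \frac{435579}{299468}\right) 601866 = \frac{56440597849}{299468} \cdot 601866 = \frac{16984838432493117}{149734}$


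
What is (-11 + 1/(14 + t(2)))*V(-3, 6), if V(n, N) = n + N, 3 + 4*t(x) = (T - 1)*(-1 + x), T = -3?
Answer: -1605/49 ≈ -32.755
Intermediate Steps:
t(x) = ¼ - x (t(x) = -¾ + ((-3 - 1)*(-1 + x))/4 = -¾ + (-4*(-1 + x))/4 = -¾ + (4 - 4*x)/4 = -¾ + (1 - x) = ¼ - x)
V(n, N) = N + n
(-11 + 1/(14 + t(2)))*V(-3, 6) = (-11 + 1/(14 + (¼ - 1*2)))*(6 - 3) = (-11 + 1/(14 + (¼ - 2)))*3 = (-11 + 1/(14 - 7/4))*3 = (-11 + 1/(49/4))*3 = (-11 + 4/49)*3 = -535/49*3 = -1605/49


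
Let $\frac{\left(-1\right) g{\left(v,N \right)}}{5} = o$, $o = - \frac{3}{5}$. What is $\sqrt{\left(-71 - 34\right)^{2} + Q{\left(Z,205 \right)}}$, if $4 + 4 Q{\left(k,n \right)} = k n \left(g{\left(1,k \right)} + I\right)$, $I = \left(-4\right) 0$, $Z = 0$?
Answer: $4 \sqrt{689} \approx 105.0$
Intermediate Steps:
$o = - \frac{3}{5}$ ($o = \left(-3\right) \frac{1}{5} = - \frac{3}{5} \approx -0.6$)
$g{\left(v,N \right)} = 3$ ($g{\left(v,N \right)} = \left(-5\right) \left(- \frac{3}{5}\right) = 3$)
$I = 0$
$Q{\left(k,n \right)} = -1 + \frac{3 k n}{4}$ ($Q{\left(k,n \right)} = -1 + \frac{k n \left(3 + 0\right)}{4} = -1 + \frac{k n 3}{4} = -1 + \frac{3 k n}{4}$)
$\sqrt{\left(-71 - 34\right)^{2} + Q{\left(Z,205 \right)}} = \sqrt{\left(-71 - 34\right)^{2} - \left(1 + 0 \cdot 205\right)} = \sqrt{\left(-105\right)^{2} + \left(-1 + 0\right)} = \sqrt{11025 - 1} = \sqrt{11024} = 4 \sqrt{689}$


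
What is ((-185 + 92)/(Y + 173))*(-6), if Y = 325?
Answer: 93/83 ≈ 1.1205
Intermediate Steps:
((-185 + 92)/(Y + 173))*(-6) = ((-185 + 92)/(325 + 173))*(-6) = -93/498*(-6) = -93*1/498*(-6) = -31/166*(-6) = 93/83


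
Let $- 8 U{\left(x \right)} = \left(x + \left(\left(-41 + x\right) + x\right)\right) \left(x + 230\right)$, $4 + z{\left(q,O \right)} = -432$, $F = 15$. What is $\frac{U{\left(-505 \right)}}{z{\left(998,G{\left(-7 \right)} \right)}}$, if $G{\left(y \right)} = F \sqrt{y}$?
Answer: $\frac{106975}{872} \approx 122.68$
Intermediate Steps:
$G{\left(y \right)} = 15 \sqrt{y}$
$z{\left(q,O \right)} = -436$ ($z{\left(q,O \right)} = -4 - 432 = -436$)
$U{\left(x \right)} = - \frac{\left(-41 + 3 x\right) \left(230 + x\right)}{8}$ ($U{\left(x \right)} = - \frac{\left(x + \left(\left(-41 + x\right) + x\right)\right) \left(x + 230\right)}{8} = - \frac{\left(x + \left(-41 + 2 x\right)\right) \left(230 + x\right)}{8} = - \frac{\left(-41 + 3 x\right) \left(230 + x\right)}{8}$)
$\frac{U{\left(-505 \right)}}{z{\left(998,G{\left(-7 \right)} \right)}} = \frac{\frac{4715}{4} - - \frac{327745}{8} - \frac{3 \left(-505\right)^{2}}{8}}{-436} = \left(\frac{4715}{4} + \frac{327745}{8} - \frac{765075}{8}\right) \left(- \frac{1}{436}\right) = \left(- \frac{106975}{2}\right) \left(- \frac{1}{436}\right) = \frac{106975}{872}$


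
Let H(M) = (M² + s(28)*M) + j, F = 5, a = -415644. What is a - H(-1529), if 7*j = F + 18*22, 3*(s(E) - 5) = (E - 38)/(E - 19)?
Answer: -519081617/189 ≈ -2.7465e+6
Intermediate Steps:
s(E) = 5 + (-38 + E)/(3*(-19 + E)) (s(E) = 5 + ((E - 38)/(E - 19))/3 = 5 + ((-38 + E)/(-19 + E))/3 = 5 + (-38 + E)/(3*(-19 + E)))
j = 401/7 (j = (5 + 18*22)/7 = (5 + 396)/7 = (⅐)*401 = 401/7 ≈ 57.286)
H(M) = 401/7 + M² + 125*M/27 (H(M) = (M² + ((-323 + 16*28)/(3*(-19 + 28)))*M) + 401/7 = (M² + ((⅓)*(-323 + 448)/9)*M) + 401/7 = (M² + ((⅓)*(⅑)*125)*M) + 401/7 = (M² + 125*M/27) + 401/7 = 401/7 + M² + 125*M/27)
a - H(-1529) = -415644 - (401/7 + (-1529)² + (125/27)*(-1529)) = -415644 - (401/7 + 2337841 - 191125/27) = -415644 - 1*440524901/189 = -415644 - 440524901/189 = -519081617/189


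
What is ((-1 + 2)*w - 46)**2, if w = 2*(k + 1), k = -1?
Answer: 2116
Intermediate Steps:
w = 0 (w = 2*(-1 + 1) = 2*0 = 0)
((-1 + 2)*w - 46)**2 = ((-1 + 2)*0 - 46)**2 = (1*0 - 46)**2 = (0 - 46)**2 = (-46)**2 = 2116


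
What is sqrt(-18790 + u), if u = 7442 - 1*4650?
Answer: I*sqrt(15998) ≈ 126.48*I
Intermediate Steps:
u = 2792 (u = 7442 - 4650 = 2792)
sqrt(-18790 + u) = sqrt(-18790 + 2792) = sqrt(-15998) = I*sqrt(15998)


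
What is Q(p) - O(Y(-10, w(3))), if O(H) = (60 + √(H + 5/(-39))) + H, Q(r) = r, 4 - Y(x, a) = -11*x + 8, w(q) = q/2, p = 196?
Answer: 250 - I*√173589/39 ≈ 250.0 - 10.683*I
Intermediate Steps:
w(q) = q/2 (w(q) = q*(½) = q/2)
Y(x, a) = -4 + 11*x (Y(x, a) = 4 - (-11*x + 8) = 4 - (8 - 11*x) = 4 + (-8 + 11*x) = -4 + 11*x)
O(H) = 60 + H + √(-5/39 + H) (O(H) = (60 + √(H + 5*(-1/39))) + H = (60 + √(H - 5/39)) + H = (60 + √(-5/39 + H)) + H = 60 + H + √(-5/39 + H))
Q(p) - O(Y(-10, w(3))) = 196 - (60 + (-4 + 11*(-10)) + √(-195 + 1521*(-4 + 11*(-10)))/39) = 196 - (60 + (-4 - 110) + √(-195 + 1521*(-4 - 110))/39) = 196 - (60 - 114 + √(-195 + 1521*(-114))/39) = 196 - (60 - 114 + √(-195 - 173394)/39) = 196 - (60 - 114 + √(-173589)/39) = 196 - (60 - 114 + (I*√173589)/39) = 196 - (60 - 114 + I*√173589/39) = 196 - (-54 + I*√173589/39) = 196 + (54 - I*√173589/39) = 250 - I*√173589/39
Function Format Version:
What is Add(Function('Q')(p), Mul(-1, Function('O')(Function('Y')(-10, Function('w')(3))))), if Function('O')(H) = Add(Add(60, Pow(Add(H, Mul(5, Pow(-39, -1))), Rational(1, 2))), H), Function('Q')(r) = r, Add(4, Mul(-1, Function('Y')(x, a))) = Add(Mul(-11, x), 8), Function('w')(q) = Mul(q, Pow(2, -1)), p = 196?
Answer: Add(250, Mul(Rational(-1, 39), I, Pow(173589, Rational(1, 2)))) ≈ Add(250.00, Mul(-10.683, I))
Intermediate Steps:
Function('w')(q) = Mul(Rational(1, 2), q) (Function('w')(q) = Mul(q, Rational(1, 2)) = Mul(Rational(1, 2), q))
Function('Y')(x, a) = Add(-4, Mul(11, x)) (Function('Y')(x, a) = Add(4, Mul(-1, Add(Mul(-11, x), 8))) = Add(4, Mul(-1, Add(8, Mul(-11, x)))) = Add(4, Add(-8, Mul(11, x))) = Add(-4, Mul(11, x)))
Function('O')(H) = Add(60, H, Pow(Add(Rational(-5, 39), H), Rational(1, 2))) (Function('O')(H) = Add(Add(60, Pow(Add(H, Mul(5, Rational(-1, 39))), Rational(1, 2))), H) = Add(Add(60, Pow(Add(H, Rational(-5, 39)), Rational(1, 2))), H) = Add(Add(60, Pow(Add(Rational(-5, 39), H), Rational(1, 2))), H) = Add(60, H, Pow(Add(Rational(-5, 39), H), Rational(1, 2))))
Add(Function('Q')(p), Mul(-1, Function('O')(Function('Y')(-10, Function('w')(3))))) = Add(196, Mul(-1, Add(60, Add(-4, Mul(11, -10)), Mul(Rational(1, 39), Pow(Add(-195, Mul(1521, Add(-4, Mul(11, -10)))), Rational(1, 2)))))) = Add(196, Mul(-1, Add(60, Add(-4, -110), Mul(Rational(1, 39), Pow(Add(-195, Mul(1521, Add(-4, -110))), Rational(1, 2)))))) = Add(196, Mul(-1, Add(60, -114, Mul(Rational(1, 39), Pow(Add(-195, Mul(1521, -114)), Rational(1, 2)))))) = Add(196, Mul(-1, Add(60, -114, Mul(Rational(1, 39), Pow(Add(-195, -173394), Rational(1, 2)))))) = Add(196, Mul(-1, Add(60, -114, Mul(Rational(1, 39), Pow(-173589, Rational(1, 2)))))) = Add(196, Mul(-1, Add(60, -114, Mul(Rational(1, 39), Mul(I, Pow(173589, Rational(1, 2))))))) = Add(196, Mul(-1, Add(60, -114, Mul(Rational(1, 39), I, Pow(173589, Rational(1, 2)))))) = Add(196, Mul(-1, Add(-54, Mul(Rational(1, 39), I, Pow(173589, Rational(1, 2)))))) = Add(196, Add(54, Mul(Rational(-1, 39), I, Pow(173589, Rational(1, 2))))) = Add(250, Mul(Rational(-1, 39), I, Pow(173589, Rational(1, 2))))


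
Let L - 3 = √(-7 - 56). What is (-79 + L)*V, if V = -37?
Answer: 2812 - 111*I*√7 ≈ 2812.0 - 293.68*I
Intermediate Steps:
L = 3 + 3*I*√7 (L = 3 + √(-7 - 56) = 3 + √(-63) = 3 + 3*I*√7 ≈ 3.0 + 7.9373*I)
(-79 + L)*V = (-79 + (3 + 3*I*√7))*(-37) = (-76 + 3*I*√7)*(-37) = 2812 - 111*I*√7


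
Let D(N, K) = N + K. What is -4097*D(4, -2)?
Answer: -8194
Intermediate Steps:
D(N, K) = K + N
-4097*D(4, -2) = -4097*(-2 + 4) = -4097*2 = -8194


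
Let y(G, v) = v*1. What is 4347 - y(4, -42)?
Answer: 4389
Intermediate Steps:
y(G, v) = v
4347 - y(4, -42) = 4347 - 1*(-42) = 4347 + 42 = 4389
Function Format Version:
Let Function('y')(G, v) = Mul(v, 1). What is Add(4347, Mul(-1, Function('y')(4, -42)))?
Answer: 4389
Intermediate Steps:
Function('y')(G, v) = v
Add(4347, Mul(-1, Function('y')(4, -42))) = Add(4347, Mul(-1, -42)) = Add(4347, 42) = 4389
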